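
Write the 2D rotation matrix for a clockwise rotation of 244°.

Rotation matrix formula: [[cos θ, -sin θ], [sin θ, cos θ]]
A clockwise rotation by 244° is equivalent to a counterclockwise rotation by -244°.
For θ = -244°:
cos(-244°) = -0.4384
sin(-244°) = 0.8988
Result: [[-0.4384, -0.8988], [0.8988, -0.4384]]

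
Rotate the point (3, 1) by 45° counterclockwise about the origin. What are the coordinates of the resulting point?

Rotation matrix for 45°: [[cos 45°, -sin 45°], [sin 45°, cos 45°]] ≈ [[0.707107, -0.707107], [0.707107, 0.707107]]
[[0.707107, -0.707107], [0.707107, 0.707107]] × [3, 1]ᵀ ≈ [1.4142, 2.8284]ᵀ
Result: (1.4142, 2.8284)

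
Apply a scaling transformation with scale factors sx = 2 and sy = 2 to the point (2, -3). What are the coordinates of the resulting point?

Scaling matrix:
[[2, 0], [0, 2]]
Result: (2 × 2, -3 × 2) = (4, -6)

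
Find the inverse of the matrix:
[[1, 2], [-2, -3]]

For [[a,b],[c,d]], inverse = (1/det)·[[d,-b],[-c,a]]
det = (1)(-3) - (2)(-2) = -3 - -4 = 1
Inverse = [[-3, -2], [2, 1]]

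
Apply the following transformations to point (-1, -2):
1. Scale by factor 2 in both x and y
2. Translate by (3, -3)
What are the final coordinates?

Step 1: Scale (-1, -2) by 2 → (-2, -4)
Step 2: Translate by (3, -3) → (1, -7)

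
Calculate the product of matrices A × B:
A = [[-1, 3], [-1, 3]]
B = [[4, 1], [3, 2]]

Matrix multiplication:
C[0][0] = -1×4 + 3×3 = 5
C[0][1] = -1×1 + 3×2 = 5
C[1][0] = -1×4 + 3×3 = 5
C[1][1] = -1×1 + 3×2 = 5
Result: [[5, 5], [5, 5]]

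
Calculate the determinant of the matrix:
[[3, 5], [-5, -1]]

For a 2×2 matrix [[a, b], [c, d]], det = ad - bc
det = (3)(-1) - (5)(-5) = -3 - -25 = 22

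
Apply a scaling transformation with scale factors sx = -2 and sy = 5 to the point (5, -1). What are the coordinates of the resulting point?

Scaling matrix:
[[-2, 0], [0, 5]]
Result: (5 × -2, -1 × 5) = (-10, -5)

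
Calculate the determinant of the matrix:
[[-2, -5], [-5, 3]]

For a 2×2 matrix [[a, b], [c, d]], det = ad - bc
det = (-2)(3) - (-5)(-5) = -6 - 25 = -31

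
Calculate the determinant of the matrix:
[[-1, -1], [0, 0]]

For a 2×2 matrix [[a, b], [c, d]], det = ad - bc
det = (-1)(0) - (-1)(0) = 0 - 0 = 0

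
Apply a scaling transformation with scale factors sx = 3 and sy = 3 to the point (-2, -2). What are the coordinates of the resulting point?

Scaling matrix:
[[3, 0], [0, 3]]
Result: (-2 × 3, -2 × 3) = (-6, -6)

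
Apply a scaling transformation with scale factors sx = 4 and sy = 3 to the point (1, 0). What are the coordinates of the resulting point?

Scaling matrix:
[[4, 0], [0, 3]]
Result: (1 × 4, 0 × 3) = (4, 0)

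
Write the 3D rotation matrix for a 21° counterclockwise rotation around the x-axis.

Rotation matrix for counterclockwise 21° around x-axis:
cos(21°) = 0.9336, sin(21°) = 0.3584
Result: [[1, 0, 0], [0, 0.9336, -0.3584], [0, 0.3584, 0.9336]]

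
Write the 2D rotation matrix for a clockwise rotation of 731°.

Rotation matrix formula: [[cos θ, -sin θ], [sin θ, cos θ]]
A clockwise rotation by 731° is equivalent to a counterclockwise rotation by -731°.
For θ = -731°:
cos(-731°) = 0.9816
sin(-731°) = -0.1908
Result: [[0.9816, 0.1908], [-0.1908, 0.9816]]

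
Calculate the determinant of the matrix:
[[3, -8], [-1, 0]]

For a 2×2 matrix [[a, b], [c, d]], det = ad - bc
det = (3)(0) - (-8)(-1) = 0 - 8 = -8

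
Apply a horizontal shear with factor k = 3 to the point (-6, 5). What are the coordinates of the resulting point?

Shear matrix for horizontal shear with factor k = 3:
[[1, 3], [0, 1]]
Result: (-6, 5) → (9, 5)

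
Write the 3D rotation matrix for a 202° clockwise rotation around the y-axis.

Rotation matrix for clockwise 202° around y-axis:
A clockwise rotation by 202° is a counterclockwise rotation by -202°.
cos(-202°) = -0.9272, sin(-202°) = 0.3746
Result: [[-0.9272, 0, 0.3746], [0, 1, 0], [-0.3746, 0, -0.9272]]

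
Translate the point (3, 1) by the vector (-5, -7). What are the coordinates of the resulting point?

Translation by (-5, -7) (homogeneous matrix [[1, 0, -5], [0, 1, -7], [0, 0, 1]]):
x' = 3 + -5 = -2
y' = 1 + -7 = -6
Result: (-2, -6)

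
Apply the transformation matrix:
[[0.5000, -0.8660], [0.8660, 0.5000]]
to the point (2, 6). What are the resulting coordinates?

Matrix multiplication:
[[0.5000, -0.8660], [0.8660, 0.5000]] × [2, 6]ᵀ
= [(0.5000)(2) + (-0.8660)(6), (0.8660)(2) + (0.5000)(6)]ᵀ
= [-4.1960, 4.7320]ᵀ
Result: (-4.1960, 4.7320)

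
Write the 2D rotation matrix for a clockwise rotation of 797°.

Rotation matrix formula: [[cos θ, -sin θ], [sin θ, cos θ]]
A clockwise rotation by 797° is equivalent to a counterclockwise rotation by -797°.
For θ = -797°:
cos(-797°) = 0.2250
sin(-797°) = -0.9744
Result: [[0.2250, 0.9744], [-0.9744, 0.2250]]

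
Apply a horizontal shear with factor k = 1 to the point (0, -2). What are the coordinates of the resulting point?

Shear matrix for horizontal shear with factor k = 1:
[[1, 1], [0, 1]]
Result: (0, -2) → (-2, -2)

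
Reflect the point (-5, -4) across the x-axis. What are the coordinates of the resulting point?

Reflection across x-axis: (-5, -4) → (-5, 4)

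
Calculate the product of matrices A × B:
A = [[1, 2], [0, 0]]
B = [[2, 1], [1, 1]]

Matrix multiplication:
C[0][0] = 1×2 + 2×1 = 4
C[0][1] = 1×1 + 2×1 = 3
C[1][0] = 0×2 + 0×1 = 0
C[1][1] = 0×1 + 0×1 = 0
Result: [[4, 3], [0, 0]]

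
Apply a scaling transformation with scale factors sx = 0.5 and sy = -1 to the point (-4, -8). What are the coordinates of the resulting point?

Scaling matrix:
[[0.50, 0], [0, -1]]
Result: (-4 × 0.5, -8 × -1) = (-2, 8)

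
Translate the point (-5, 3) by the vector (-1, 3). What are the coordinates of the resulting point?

Translation by (-1, 3) (homogeneous matrix [[1, 0, -1], [0, 1, 3], [0, 0, 1]]):
x' = -5 + -1 = -6
y' = 3 + 3 = 6
Result: (-6, 6)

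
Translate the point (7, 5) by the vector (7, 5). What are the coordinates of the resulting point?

Translation by (7, 5) (homogeneous matrix [[1, 0, 7], [0, 1, 5], [0, 0, 1]]):
x' = 7 + 7 = 14
y' = 5 + 5 = 10
Result: (14, 10)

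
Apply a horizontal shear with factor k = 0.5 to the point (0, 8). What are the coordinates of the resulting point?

Shear matrix for horizontal shear with factor k = 0.5:
[[1, 0.50], [0, 1]]
Result: (0, 8) → (4, 8)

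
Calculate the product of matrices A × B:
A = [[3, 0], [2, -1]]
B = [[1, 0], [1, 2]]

Matrix multiplication:
C[0][0] = 3×1 + 0×1 = 3
C[0][1] = 3×0 + 0×2 = 0
C[1][0] = 2×1 + -1×1 = 1
C[1][1] = 2×0 + -1×2 = -2
Result: [[3, 0], [1, -2]]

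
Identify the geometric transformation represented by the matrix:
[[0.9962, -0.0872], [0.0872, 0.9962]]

This matrix represents: rotation by 5° counterclockwise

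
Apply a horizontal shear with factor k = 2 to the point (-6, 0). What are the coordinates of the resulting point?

Shear matrix for horizontal shear with factor k = 2:
[[1, 2], [0, 1]]
Result: (-6, 0) → (-6, 0)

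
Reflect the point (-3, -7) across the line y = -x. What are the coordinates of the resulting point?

Reflection across line y = -x: (-3, -7) → (7, 3)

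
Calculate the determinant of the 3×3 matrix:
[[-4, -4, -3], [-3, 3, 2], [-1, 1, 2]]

Expansion along first row:
det = -4·det([[3,2],[1,2]]) - -4·det([[-3,2],[-1,2]]) + -3·det([[-3,3],[-1,1]])
    = -4·(3·2 - 2·1) - -4·(-3·2 - 2·-1) + -3·(-3·1 - 3·-1)
    = -4·4 - -4·-4 + -3·0
    = -16 + -16 + 0 = -32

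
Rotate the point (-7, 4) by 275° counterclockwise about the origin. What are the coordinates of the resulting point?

Rotation matrix for 275°: [[cos 275°, -sin 275°], [sin 275°, cos 275°]] ≈ [[0.087156, 0.996195], [-0.996195, 0.087156]]
[[0.087156, 0.996195], [-0.996195, 0.087156]] × [-7, 4]ᵀ ≈ [3.3747, 7.3220]ᵀ
Result: (3.3747, 7.3220)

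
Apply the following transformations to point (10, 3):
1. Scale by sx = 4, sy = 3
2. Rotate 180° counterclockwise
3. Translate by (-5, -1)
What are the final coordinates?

Step 1: Scale → (40, 9)
Step 2: Rotate 180° → (-40, -9)
Step 3: Translate → (-45, -10)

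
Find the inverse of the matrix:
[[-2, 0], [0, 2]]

For [[a,b],[c,d]], inverse = (1/det)·[[d,-b],[-c,a]]
det = (-2)(2) - (0)(0) = -4 - 0 = -4
Inverse = (1/-4)·[[2, 0], [0, -2]]
= [[-1/2, 0], [0, 1/2]]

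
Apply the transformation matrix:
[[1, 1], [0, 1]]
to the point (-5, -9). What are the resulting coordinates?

Matrix multiplication:
[[1, 1], [0, 1]] × [-5, -9]ᵀ
= [(1)(-5) + (1)(-9), (0)(-5) + (1)(-9)]ᵀ
= [-14, -9]ᵀ
Result: (-14, -9)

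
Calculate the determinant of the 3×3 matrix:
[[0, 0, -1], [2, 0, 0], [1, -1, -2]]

Expansion along first row:
det = 0·det([[0,0],[-1,-2]]) - 0·det([[2,0],[1,-2]]) + -1·det([[2,0],[1,-1]])
    = 0·(0·-2 - 0·-1) - 0·(2·-2 - 0·1) + -1·(2·-1 - 0·1)
    = 0·0 - 0·-4 + -1·-2
    = 0 + 0 + 2 = 2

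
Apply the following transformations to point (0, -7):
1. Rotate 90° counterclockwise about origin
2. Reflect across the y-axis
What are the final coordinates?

Step 1: Rotate 90° → (7, 0)
Step 2: Reflect across y-axis → (-7, 0)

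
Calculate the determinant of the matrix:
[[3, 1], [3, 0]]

For a 2×2 matrix [[a, b], [c, d]], det = ad - bc
det = (3)(0) - (1)(3) = 0 - 3 = -3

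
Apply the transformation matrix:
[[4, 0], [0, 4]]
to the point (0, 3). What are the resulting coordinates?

Matrix multiplication:
[[4, 0], [0, 4]] × [0, 3]ᵀ
= [(4)(0) + (0)(3), (0)(0) + (4)(3)]ᵀ
= [0, 12]ᵀ
Result: (0, 12)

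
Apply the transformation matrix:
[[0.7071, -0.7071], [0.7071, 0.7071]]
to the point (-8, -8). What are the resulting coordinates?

Matrix multiplication:
[[0.7071, -0.7071], [0.7071, 0.7071]] × [-8, -8]ᵀ
= [(0.7071)(-8) + (-0.7071)(-8), (0.7071)(-8) + (0.7071)(-8)]ᵀ
= [0, -11.3136]ᵀ
Result: (0, -11.3136)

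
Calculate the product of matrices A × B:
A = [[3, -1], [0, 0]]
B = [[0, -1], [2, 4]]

Matrix multiplication:
C[0][0] = 3×0 + -1×2 = -2
C[0][1] = 3×-1 + -1×4 = -7
C[1][0] = 0×0 + 0×2 = 0
C[1][1] = 0×-1 + 0×4 = 0
Result: [[-2, -7], [0, 0]]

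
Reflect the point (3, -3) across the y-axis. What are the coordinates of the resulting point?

Reflection across y-axis: (3, -3) → (-3, -3)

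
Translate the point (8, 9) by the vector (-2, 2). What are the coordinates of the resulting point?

Translation by (-2, 2) (homogeneous matrix [[1, 0, -2], [0, 1, 2], [0, 0, 1]]):
x' = 8 + -2 = 6
y' = 9 + 2 = 11
Result: (6, 11)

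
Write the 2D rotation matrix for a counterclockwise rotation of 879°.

Rotation matrix formula: [[cos θ, -sin θ], [sin θ, cos θ]]
For θ = 879°:
cos(879°) = -0.9336
sin(879°) = 0.3584
Result: [[-0.9336, -0.3584], [0.3584, -0.9336]]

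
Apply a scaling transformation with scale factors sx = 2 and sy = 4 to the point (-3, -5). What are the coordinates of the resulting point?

Scaling matrix:
[[2, 0], [0, 4]]
Result: (-3 × 2, -5 × 4) = (-6, -20)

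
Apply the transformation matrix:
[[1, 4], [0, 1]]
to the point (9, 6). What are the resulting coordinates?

Matrix multiplication:
[[1, 4], [0, 1]] × [9, 6]ᵀ
= [(1)(9) + (4)(6), (0)(9) + (1)(6)]ᵀ
= [33, 6]ᵀ
Result: (33, 6)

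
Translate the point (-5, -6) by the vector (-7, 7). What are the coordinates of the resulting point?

Translation by (-7, 7) (homogeneous matrix [[1, 0, -7], [0, 1, 7], [0, 0, 1]]):
x' = -5 + -7 = -12
y' = -6 + 7 = 1
Result: (-12, 1)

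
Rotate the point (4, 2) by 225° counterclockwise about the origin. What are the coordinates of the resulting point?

Rotation matrix for 225°: [[cos 225°, -sin 225°], [sin 225°, cos 225°]] ≈ [[-0.707107, 0.707107], [-0.707107, -0.707107]]
[[-0.707107, 0.707107], [-0.707107, -0.707107]] × [4, 2]ᵀ ≈ [-1.4142, -4.2426]ᵀ
Result: (-1.4142, -4.2426)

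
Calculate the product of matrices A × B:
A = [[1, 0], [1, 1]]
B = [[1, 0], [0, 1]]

Matrix multiplication:
C[0][0] = 1×1 + 0×0 = 1
C[0][1] = 1×0 + 0×1 = 0
C[1][0] = 1×1 + 1×0 = 1
C[1][1] = 1×0 + 1×1 = 1
Result: [[1, 0], [1, 1]]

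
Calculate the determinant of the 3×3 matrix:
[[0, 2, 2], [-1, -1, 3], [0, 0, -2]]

Expansion along first row:
det = 0·det([[-1,3],[0,-2]]) - 2·det([[-1,3],[0,-2]]) + 2·det([[-1,-1],[0,0]])
    = 0·(-1·-2 - 3·0) - 2·(-1·-2 - 3·0) + 2·(-1·0 - -1·0)
    = 0·2 - 2·2 + 2·0
    = 0 + -4 + 0 = -4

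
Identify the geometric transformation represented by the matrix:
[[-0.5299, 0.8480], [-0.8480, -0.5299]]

This matrix represents: rotation by 238° counterclockwise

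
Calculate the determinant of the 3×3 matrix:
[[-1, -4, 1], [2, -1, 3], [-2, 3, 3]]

Expansion along first row:
det = -1·det([[-1,3],[3,3]]) - -4·det([[2,3],[-2,3]]) + 1·det([[2,-1],[-2,3]])
    = -1·(-1·3 - 3·3) - -4·(2·3 - 3·-2) + 1·(2·3 - -1·-2)
    = -1·-12 - -4·12 + 1·4
    = 12 + 48 + 4 = 64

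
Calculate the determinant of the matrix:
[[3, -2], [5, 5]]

For a 2×2 matrix [[a, b], [c, d]], det = ad - bc
det = (3)(5) - (-2)(5) = 15 - -10 = 25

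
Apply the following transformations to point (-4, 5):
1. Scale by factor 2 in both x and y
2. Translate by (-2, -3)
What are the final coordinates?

Step 1: Scale (-4, 5) by 2 → (-8, 10)
Step 2: Translate by (-2, -3) → (-10, 7)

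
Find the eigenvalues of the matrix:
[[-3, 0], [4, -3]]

Characteristic equation: det(A - λI) = 0
λ² - (trace)λ + (det) = 0
trace = -3 + -3 = -6, det = (-3)(-3) - (0)(4) = 9
λ² - (-6)λ + (9) = 0
λ = (-6 ± √((-6)² - 4·(9))) / 2 = (-6 ± √0) / 2
Solving: λ = -3, -3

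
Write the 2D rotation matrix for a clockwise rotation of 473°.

Rotation matrix formula: [[cos θ, -sin θ], [sin θ, cos θ]]
A clockwise rotation by 473° is equivalent to a counterclockwise rotation by -473°.
For θ = -473°:
cos(-473°) = -0.3907
sin(-473°) = -0.9205
Result: [[-0.3907, 0.9205], [-0.9205, -0.3907]]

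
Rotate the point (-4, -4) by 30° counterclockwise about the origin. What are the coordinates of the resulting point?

Rotation matrix for 30°: [[cos 30°, -sin 30°], [sin 30°, cos 30°]] ≈ [[0.866025, -0.500000], [0.500000, 0.866025]]
[[0.866025, -0.500000], [0.500000, 0.866025]] × [-4, -4]ᵀ ≈ [-1.4641, -5.4641]ᵀ
Result: (-1.4641, -5.4641)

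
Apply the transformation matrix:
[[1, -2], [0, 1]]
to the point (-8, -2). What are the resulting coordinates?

Matrix multiplication:
[[1, -2], [0, 1]] × [-8, -2]ᵀ
= [(1)(-8) + (-2)(-2), (0)(-8) + (1)(-2)]ᵀ
= [-4, -2]ᵀ
Result: (-4, -2)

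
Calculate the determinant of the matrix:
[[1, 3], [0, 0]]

For a 2×2 matrix [[a, b], [c, d]], det = ad - bc
det = (1)(0) - (3)(0) = 0 - 0 = 0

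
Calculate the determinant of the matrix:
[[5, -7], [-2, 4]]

For a 2×2 matrix [[a, b], [c, d]], det = ad - bc
det = (5)(4) - (-7)(-2) = 20 - 14 = 6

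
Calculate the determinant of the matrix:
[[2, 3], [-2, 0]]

For a 2×2 matrix [[a, b], [c, d]], det = ad - bc
det = (2)(0) - (3)(-2) = 0 - -6 = 6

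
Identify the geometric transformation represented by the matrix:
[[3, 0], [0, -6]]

This matrix represents: non-uniform scaling by sx = 3, sy = -6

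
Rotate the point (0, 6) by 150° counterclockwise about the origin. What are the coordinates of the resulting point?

Rotation matrix for 150°: [[cos 150°, -sin 150°], [sin 150°, cos 150°]] ≈ [[-0.866025, -0.500000], [0.500000, -0.866025]]
[[-0.866025, -0.500000], [0.500000, -0.866025]] × [0, 6]ᵀ ≈ [-3, -5.1962]ᵀ
Result: (-3, -5.1962)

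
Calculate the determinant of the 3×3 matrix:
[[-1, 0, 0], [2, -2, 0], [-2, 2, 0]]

Expansion along first row:
det = -1·det([[-2,0],[2,0]]) - 0·det([[2,0],[-2,0]]) + 0·det([[2,-2],[-2,2]])
    = -1·(-2·0 - 0·2) - 0·(2·0 - 0·-2) + 0·(2·2 - -2·-2)
    = -1·0 - 0·0 + 0·0
    = 0 + 0 + 0 = 0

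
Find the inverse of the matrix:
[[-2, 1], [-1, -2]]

For [[a,b],[c,d]], inverse = (1/det)·[[d,-b],[-c,a]]
det = (-2)(-2) - (1)(-1) = 4 - -1 = 5
Inverse = (1/5)·[[-2, -1], [1, -2]]
= [[-2/5, -1/5], [1/5, -2/5]]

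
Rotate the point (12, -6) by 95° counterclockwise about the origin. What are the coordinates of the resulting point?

Rotation matrix for 95°: [[cos 95°, -sin 95°], [sin 95°, cos 95°]] ≈ [[-0.087156, -0.996195], [0.996195, -0.087156]]
[[-0.087156, -0.996195], [0.996195, -0.087156]] × [12, -6]ᵀ ≈ [4.9313, 12.4773]ᵀ
Result: (4.9313, 12.4773)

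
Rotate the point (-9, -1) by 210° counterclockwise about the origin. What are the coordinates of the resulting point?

Rotation matrix for 210°: [[cos 210°, -sin 210°], [sin 210°, cos 210°]] ≈ [[-0.866025, 0.500000], [-0.500000, -0.866025]]
[[-0.866025, 0.500000], [-0.500000, -0.866025]] × [-9, -1]ᵀ ≈ [7.2942, 5.3660]ᵀ
Result: (7.2942, 5.3660)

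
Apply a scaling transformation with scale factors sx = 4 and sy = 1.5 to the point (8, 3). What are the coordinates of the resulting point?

Scaling matrix:
[[4, 0], [0, 1.50]]
Result: (8 × 4, 3 × 1.5) = (32, 4.5)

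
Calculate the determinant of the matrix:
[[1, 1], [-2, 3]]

For a 2×2 matrix [[a, b], [c, d]], det = ad - bc
det = (1)(3) - (1)(-2) = 3 - -2 = 5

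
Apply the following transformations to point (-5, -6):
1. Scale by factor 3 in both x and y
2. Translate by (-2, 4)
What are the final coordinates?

Step 1: Scale (-5, -6) by 3 → (-15, -18)
Step 2: Translate by (-2, 4) → (-17, -14)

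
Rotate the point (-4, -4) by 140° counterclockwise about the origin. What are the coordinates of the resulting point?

Rotation matrix for 140°: [[cos 140°, -sin 140°], [sin 140°, cos 140°]] ≈ [[-0.766044, -0.642788], [0.642788, -0.766044]]
[[-0.766044, -0.642788], [0.642788, -0.766044]] × [-4, -4]ᵀ ≈ [5.6353, 0.4930]ᵀ
Result: (5.6353, 0.4930)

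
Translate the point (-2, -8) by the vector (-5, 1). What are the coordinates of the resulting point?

Translation by (-5, 1) (homogeneous matrix [[1, 0, -5], [0, 1, 1], [0, 0, 1]]):
x' = -2 + -5 = -7
y' = -8 + 1 = -7
Result: (-7, -7)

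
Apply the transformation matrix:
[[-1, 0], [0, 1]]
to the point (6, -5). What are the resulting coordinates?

Matrix multiplication:
[[-1, 0], [0, 1]] × [6, -5]ᵀ
= [(-1)(6) + (0)(-5), (0)(6) + (1)(-5)]ᵀ
= [-6, -5]ᵀ
Result: (-6, -5)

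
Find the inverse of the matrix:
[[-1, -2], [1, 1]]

For [[a,b],[c,d]], inverse = (1/det)·[[d,-b],[-c,a]]
det = (-1)(1) - (-2)(1) = -1 - -2 = 1
Inverse = [[1, 2], [-1, -1]]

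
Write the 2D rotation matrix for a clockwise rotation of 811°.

Rotation matrix formula: [[cos θ, -sin θ], [sin θ, cos θ]]
A clockwise rotation by 811° is equivalent to a counterclockwise rotation by -811°.
For θ = -811°:
cos(-811°) = -0.0175
sin(-811°) = -0.9998
Result: [[-0.0175, 0.9998], [-0.9998, -0.0175]]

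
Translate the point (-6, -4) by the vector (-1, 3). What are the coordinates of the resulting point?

Translation by (-1, 3) (homogeneous matrix [[1, 0, -1], [0, 1, 3], [0, 0, 1]]):
x' = -6 + -1 = -7
y' = -4 + 3 = -1
Result: (-7, -1)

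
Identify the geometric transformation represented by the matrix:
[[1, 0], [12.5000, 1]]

This matrix represents: vertical shear with factor 12.5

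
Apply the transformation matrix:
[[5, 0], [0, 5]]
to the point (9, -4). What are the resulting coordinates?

Matrix multiplication:
[[5, 0], [0, 5]] × [9, -4]ᵀ
= [(5)(9) + (0)(-4), (0)(9) + (5)(-4)]ᵀ
= [45, -20]ᵀ
Result: (45, -20)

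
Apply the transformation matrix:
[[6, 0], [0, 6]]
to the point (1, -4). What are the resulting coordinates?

Matrix multiplication:
[[6, 0], [0, 6]] × [1, -4]ᵀ
= [(6)(1) + (0)(-4), (0)(1) + (6)(-4)]ᵀ
= [6, -24]ᵀ
Result: (6, -24)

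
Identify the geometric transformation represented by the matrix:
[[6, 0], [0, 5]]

This matrix represents: non-uniform scaling by sx = 6, sy = 5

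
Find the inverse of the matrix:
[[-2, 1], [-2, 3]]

For [[a,b],[c,d]], inverse = (1/det)·[[d,-b],[-c,a]]
det = (-2)(3) - (1)(-2) = -6 - -2 = -4
Inverse = (1/-4)·[[3, -1], [2, -2]]
= [[-3/4, 1/4], [-1/2, 1/2]]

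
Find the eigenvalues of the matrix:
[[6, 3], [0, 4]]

Characteristic equation: det(A - λI) = 0
λ² - (trace)λ + (det) = 0
trace = 6 + 4 = 10, det = (6)(4) - (3)(0) = 24
λ² - (10)λ + (24) = 0
λ = (10 ± √((10)² - 4·(24))) / 2 = (10 ± √4) / 2
Solving: λ = 4, 6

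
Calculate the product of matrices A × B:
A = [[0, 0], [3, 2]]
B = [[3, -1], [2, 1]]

Matrix multiplication:
C[0][0] = 0×3 + 0×2 = 0
C[0][1] = 0×-1 + 0×1 = 0
C[1][0] = 3×3 + 2×2 = 13
C[1][1] = 3×-1 + 2×1 = -1
Result: [[0, 0], [13, -1]]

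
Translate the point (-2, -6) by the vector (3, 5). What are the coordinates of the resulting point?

Translation by (3, 5) (homogeneous matrix [[1, 0, 3], [0, 1, 5], [0, 0, 1]]):
x' = -2 + 3 = 1
y' = -6 + 5 = -1
Result: (1, -1)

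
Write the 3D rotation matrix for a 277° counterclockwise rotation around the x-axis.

Rotation matrix for counterclockwise 277° around x-axis:
cos(277°) = 0.1219, sin(277°) = -0.9925
Result: [[1, 0, 0], [0, 0.1219, 0.9925], [0, -0.9925, 0.1219]]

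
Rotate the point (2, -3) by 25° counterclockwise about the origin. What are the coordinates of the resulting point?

Rotation matrix for 25°: [[cos 25°, -sin 25°], [sin 25°, cos 25°]] ≈ [[0.906308, -0.422618], [0.422618, 0.906308]]
[[0.906308, -0.422618], [0.422618, 0.906308]] × [2, -3]ᵀ ≈ [3.0805, -1.8737]ᵀ
Result: (3.0805, -1.8737)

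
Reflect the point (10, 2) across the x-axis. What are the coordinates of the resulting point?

Reflection across x-axis: (10, 2) → (10, -2)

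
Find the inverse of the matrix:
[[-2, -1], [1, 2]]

For [[a,b],[c,d]], inverse = (1/det)·[[d,-b],[-c,a]]
det = (-2)(2) - (-1)(1) = -4 - -1 = -3
Inverse = (1/-3)·[[2, 1], [-1, -2]]
= [[-2/3, -1/3], [1/3, 2/3]]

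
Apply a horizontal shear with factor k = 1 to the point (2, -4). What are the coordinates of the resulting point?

Shear matrix for horizontal shear with factor k = 1:
[[1, 1], [0, 1]]
Result: (2, -4) → (-2, -4)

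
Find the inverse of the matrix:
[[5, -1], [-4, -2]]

For [[a,b],[c,d]], inverse = (1/det)·[[d,-b],[-c,a]]
det = (5)(-2) - (-1)(-4) = -10 - 4 = -14
Inverse = (1/-14)·[[-2, 1], [4, 5]]
= [[1/7, -1/14], [-2/7, -5/14]]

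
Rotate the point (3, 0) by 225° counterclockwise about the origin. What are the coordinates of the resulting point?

Rotation matrix for 225°: [[cos 225°, -sin 225°], [sin 225°, cos 225°]] ≈ [[-0.707107, 0.707107], [-0.707107, -0.707107]]
[[-0.707107, 0.707107], [-0.707107, -0.707107]] × [3, 0]ᵀ ≈ [-2.1213, -2.1213]ᵀ
Result: (-2.1213, -2.1213)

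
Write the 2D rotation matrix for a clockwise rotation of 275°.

Rotation matrix formula: [[cos θ, -sin θ], [sin θ, cos θ]]
A clockwise rotation by 275° is equivalent to a counterclockwise rotation by -275°.
For θ = -275°:
cos(-275°) = 0.0872
sin(-275°) = 0.9962
Result: [[0.0872, -0.9962], [0.9962, 0.0872]]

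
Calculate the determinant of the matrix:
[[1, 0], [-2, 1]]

For a 2×2 matrix [[a, b], [c, d]], det = ad - bc
det = (1)(1) - (0)(-2) = 1 - 0 = 1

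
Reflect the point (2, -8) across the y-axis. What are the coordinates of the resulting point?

Reflection across y-axis: (2, -8) → (-2, -8)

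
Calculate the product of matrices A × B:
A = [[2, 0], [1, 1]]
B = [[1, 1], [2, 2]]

Matrix multiplication:
C[0][0] = 2×1 + 0×2 = 2
C[0][1] = 2×1 + 0×2 = 2
C[1][0] = 1×1 + 1×2 = 3
C[1][1] = 1×1 + 1×2 = 3
Result: [[2, 2], [3, 3]]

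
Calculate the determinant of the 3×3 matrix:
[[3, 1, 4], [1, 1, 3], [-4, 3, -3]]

Expansion along first row:
det = 3·det([[1,3],[3,-3]]) - 1·det([[1,3],[-4,-3]]) + 4·det([[1,1],[-4,3]])
    = 3·(1·-3 - 3·3) - 1·(1·-3 - 3·-4) + 4·(1·3 - 1·-4)
    = 3·-12 - 1·9 + 4·7
    = -36 + -9 + 28 = -17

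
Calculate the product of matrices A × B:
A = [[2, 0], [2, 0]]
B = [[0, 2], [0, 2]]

Matrix multiplication:
C[0][0] = 2×0 + 0×0 = 0
C[0][1] = 2×2 + 0×2 = 4
C[1][0] = 2×0 + 0×0 = 0
C[1][1] = 2×2 + 0×2 = 4
Result: [[0, 4], [0, 4]]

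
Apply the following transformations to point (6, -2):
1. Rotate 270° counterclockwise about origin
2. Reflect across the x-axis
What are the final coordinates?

Step 1: Rotate 270° → (-2, -6)
Step 2: Reflect across x-axis → (-2, 6)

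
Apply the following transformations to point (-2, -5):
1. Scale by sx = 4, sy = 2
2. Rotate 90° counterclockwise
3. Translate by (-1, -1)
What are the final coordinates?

Step 1: Scale → (-8, -10)
Step 2: Rotate 90° → (10, -8)
Step 3: Translate → (9, -9)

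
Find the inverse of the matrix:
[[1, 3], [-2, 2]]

For [[a,b],[c,d]], inverse = (1/det)·[[d,-b],[-c,a]]
det = (1)(2) - (3)(-2) = 2 - -6 = 8
Inverse = (1/8)·[[2, -3], [2, 1]]
= [[1/4, -3/8], [1/4, 1/8]]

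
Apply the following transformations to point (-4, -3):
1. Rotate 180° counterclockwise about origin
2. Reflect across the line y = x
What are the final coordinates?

Step 1: Rotate 180° → (4, 3)
Step 2: Reflect across line y = x → (3, 4)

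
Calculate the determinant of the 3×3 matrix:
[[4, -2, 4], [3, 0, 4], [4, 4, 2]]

Expansion along first row:
det = 4·det([[0,4],[4,2]]) - -2·det([[3,4],[4,2]]) + 4·det([[3,0],[4,4]])
    = 4·(0·2 - 4·4) - -2·(3·2 - 4·4) + 4·(3·4 - 0·4)
    = 4·-16 - -2·-10 + 4·12
    = -64 + -20 + 48 = -36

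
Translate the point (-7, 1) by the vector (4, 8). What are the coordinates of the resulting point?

Translation by (4, 8) (homogeneous matrix [[1, 0, 4], [0, 1, 8], [0, 0, 1]]):
x' = -7 + 4 = -3
y' = 1 + 8 = 9
Result: (-3, 9)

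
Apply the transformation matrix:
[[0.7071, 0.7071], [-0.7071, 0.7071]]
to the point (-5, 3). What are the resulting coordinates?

Matrix multiplication:
[[0.7071, 0.7071], [-0.7071, 0.7071]] × [-5, 3]ᵀ
= [(0.7071)(-5) + (0.7071)(3), (-0.7071)(-5) + (0.7071)(3)]ᵀ
= [-1.4142, 5.6568]ᵀ
Result: (-1.4142, 5.6568)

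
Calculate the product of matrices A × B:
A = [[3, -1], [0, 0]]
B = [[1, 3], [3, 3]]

Matrix multiplication:
C[0][0] = 3×1 + -1×3 = 0
C[0][1] = 3×3 + -1×3 = 6
C[1][0] = 0×1 + 0×3 = 0
C[1][1] = 0×3 + 0×3 = 0
Result: [[0, 6], [0, 0]]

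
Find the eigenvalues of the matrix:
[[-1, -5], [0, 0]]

Characteristic equation: det(A - λI) = 0
λ² - (trace)λ + (det) = 0
trace = -1 + 0 = -1, det = (-1)(0) - (-5)(0) = 0
λ² - (-1)λ + (0) = 0
λ = (-1 ± √((-1)² - 4·(0))) / 2 = (-1 ± √1) / 2
Solving: λ = -1, 0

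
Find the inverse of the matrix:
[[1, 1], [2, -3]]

For [[a,b],[c,d]], inverse = (1/det)·[[d,-b],[-c,a]]
det = (1)(-3) - (1)(2) = -3 - 2 = -5
Inverse = (1/-5)·[[-3, -1], [-2, 1]]
= [[3/5, 1/5], [2/5, -1/5]]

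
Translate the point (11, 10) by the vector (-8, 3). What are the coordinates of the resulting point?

Translation by (-8, 3) (homogeneous matrix [[1, 0, -8], [0, 1, 3], [0, 0, 1]]):
x' = 11 + -8 = 3
y' = 10 + 3 = 13
Result: (3, 13)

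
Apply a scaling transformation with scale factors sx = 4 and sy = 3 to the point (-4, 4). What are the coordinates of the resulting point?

Scaling matrix:
[[4, 0], [0, 3]]
Result: (-4 × 4, 4 × 3) = (-16, 12)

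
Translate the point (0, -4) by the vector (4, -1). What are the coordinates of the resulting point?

Translation by (4, -1) (homogeneous matrix [[1, 0, 4], [0, 1, -1], [0, 0, 1]]):
x' = 0 + 4 = 4
y' = -4 + -1 = -5
Result: (4, -5)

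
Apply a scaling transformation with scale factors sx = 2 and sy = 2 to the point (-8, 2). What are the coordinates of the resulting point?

Scaling matrix:
[[2, 0], [0, 2]]
Result: (-8 × 2, 2 × 2) = (-16, 4)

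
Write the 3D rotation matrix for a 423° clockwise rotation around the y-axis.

Rotation matrix for clockwise 423° around y-axis:
A clockwise rotation by 423° is a counterclockwise rotation by -423°.
cos(-423°) = 0.4540, sin(-423°) = -0.8910
Result: [[0.4540, 0, -0.8910], [0, 1, 0], [0.8910, 0, 0.4540]]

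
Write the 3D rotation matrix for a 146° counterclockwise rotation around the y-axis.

Rotation matrix for counterclockwise 146° around y-axis:
cos(146°) = -0.8290, sin(146°) = 0.5592
Result: [[-0.8290, 0, 0.5592], [0, 1, 0], [-0.5592, 0, -0.8290]]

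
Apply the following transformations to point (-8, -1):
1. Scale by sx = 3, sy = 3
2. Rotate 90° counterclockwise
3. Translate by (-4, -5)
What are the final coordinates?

Step 1: Scale → (-24, -3)
Step 2: Rotate 90° → (3, -24)
Step 3: Translate → (-1, -29)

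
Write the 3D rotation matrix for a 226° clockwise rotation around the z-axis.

Rotation matrix for clockwise 226° around z-axis:
A clockwise rotation by 226° is a counterclockwise rotation by -226°.
cos(-226°) = -0.6947, sin(-226°) = 0.7193
Result: [[-0.6947, -0.7193, 0], [0.7193, -0.6947, 0], [0, 0, 1]]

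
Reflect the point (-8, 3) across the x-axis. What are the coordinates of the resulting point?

Reflection across x-axis: (-8, 3) → (-8, -3)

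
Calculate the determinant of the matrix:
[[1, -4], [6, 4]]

For a 2×2 matrix [[a, b], [c, d]], det = ad - bc
det = (1)(4) - (-4)(6) = 4 - -24 = 28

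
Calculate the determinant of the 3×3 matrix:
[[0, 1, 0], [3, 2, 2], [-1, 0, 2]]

Expansion along first row:
det = 0·det([[2,2],[0,2]]) - 1·det([[3,2],[-1,2]]) + 0·det([[3,2],[-1,0]])
    = 0·(2·2 - 2·0) - 1·(3·2 - 2·-1) + 0·(3·0 - 2·-1)
    = 0·4 - 1·8 + 0·2
    = 0 + -8 + 0 = -8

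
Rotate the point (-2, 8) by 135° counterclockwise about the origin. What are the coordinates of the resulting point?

Rotation matrix for 135°: [[cos 135°, -sin 135°], [sin 135°, cos 135°]] ≈ [[-0.707107, -0.707107], [0.707107, -0.707107]]
[[-0.707107, -0.707107], [0.707107, -0.707107]] × [-2, 8]ᵀ ≈ [-4.2426, -7.0711]ᵀ
Result: (-4.2426, -7.0711)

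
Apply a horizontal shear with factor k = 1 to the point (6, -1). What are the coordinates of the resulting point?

Shear matrix for horizontal shear with factor k = 1:
[[1, 1], [0, 1]]
Result: (6, -1) → (5, -1)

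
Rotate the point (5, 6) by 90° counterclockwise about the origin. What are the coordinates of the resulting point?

Rotation matrix for 90°: [[cos 90°, -sin 90°], [sin 90°, cos 90°]] = [[0, -1], [1, 0]]
[[0, -1], [1, 0]] × [5, 6]ᵀ = [-6, 5]ᵀ
Result: (-6, 5)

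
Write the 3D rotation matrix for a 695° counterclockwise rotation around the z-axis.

Rotation matrix for counterclockwise 695° around z-axis:
cos(695°) = 0.9063, sin(695°) = -0.4226
Result: [[0.9063, 0.4226, 0], [-0.4226, 0.9063, 0], [0, 0, 1]]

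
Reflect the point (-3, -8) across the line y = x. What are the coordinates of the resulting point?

Reflection across line y = x: (-3, -8) → (-8, -3)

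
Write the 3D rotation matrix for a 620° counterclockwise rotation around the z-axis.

Rotation matrix for counterclockwise 620° around z-axis:
cos(620°) = -0.1736, sin(620°) = -0.9848
Result: [[-0.1736, 0.9848, 0], [-0.9848, -0.1736, 0], [0, 0, 1]]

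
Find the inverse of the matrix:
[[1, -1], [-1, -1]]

For [[a,b],[c,d]], inverse = (1/det)·[[d,-b],[-c,a]]
det = (1)(-1) - (-1)(-1) = -1 - 1 = -2
Inverse = (1/-2)·[[-1, 1], [1, 1]]
= [[1/2, -1/2], [-1/2, -1/2]]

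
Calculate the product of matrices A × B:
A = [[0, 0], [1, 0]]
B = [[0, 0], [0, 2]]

Matrix multiplication:
C[0][0] = 0×0 + 0×0 = 0
C[0][1] = 0×0 + 0×2 = 0
C[1][0] = 1×0 + 0×0 = 0
C[1][1] = 1×0 + 0×2 = 0
Result: [[0, 0], [0, 0]]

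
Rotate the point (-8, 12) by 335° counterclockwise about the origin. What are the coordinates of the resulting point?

Rotation matrix for 335°: [[cos 335°, -sin 335°], [sin 335°, cos 335°]] ≈ [[0.906308, 0.422618], [-0.422618, 0.906308]]
[[0.906308, 0.422618], [-0.422618, 0.906308]] × [-8, 12]ᵀ ≈ [-2.1790, 14.2566]ᵀ
Result: (-2.1790, 14.2566)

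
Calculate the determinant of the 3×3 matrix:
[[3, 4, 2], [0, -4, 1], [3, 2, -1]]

Expansion along first row:
det = 3·det([[-4,1],[2,-1]]) - 4·det([[0,1],[3,-1]]) + 2·det([[0,-4],[3,2]])
    = 3·(-4·-1 - 1·2) - 4·(0·-1 - 1·3) + 2·(0·2 - -4·3)
    = 3·2 - 4·-3 + 2·12
    = 6 + 12 + 24 = 42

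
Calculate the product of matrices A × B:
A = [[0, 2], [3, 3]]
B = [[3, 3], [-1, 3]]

Matrix multiplication:
C[0][0] = 0×3 + 2×-1 = -2
C[0][1] = 0×3 + 2×3 = 6
C[1][0] = 3×3 + 3×-1 = 6
C[1][1] = 3×3 + 3×3 = 18
Result: [[-2, 6], [6, 18]]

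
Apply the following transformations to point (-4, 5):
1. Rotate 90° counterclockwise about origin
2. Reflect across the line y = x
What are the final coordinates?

Step 1: Rotate 90° → (-5, -4)
Step 2: Reflect across line y = x → (-4, -5)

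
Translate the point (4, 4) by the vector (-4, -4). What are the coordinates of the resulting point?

Translation by (-4, -4) (homogeneous matrix [[1, 0, -4], [0, 1, -4], [0, 0, 1]]):
x' = 4 + -4 = 0
y' = 4 + -4 = 0
Result: (0, 0)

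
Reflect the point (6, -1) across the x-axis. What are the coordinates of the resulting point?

Reflection across x-axis: (6, -1) → (6, 1)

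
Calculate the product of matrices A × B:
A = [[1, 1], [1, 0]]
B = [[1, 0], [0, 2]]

Matrix multiplication:
C[0][0] = 1×1 + 1×0 = 1
C[0][1] = 1×0 + 1×2 = 2
C[1][0] = 1×1 + 0×0 = 1
C[1][1] = 1×0 + 0×2 = 0
Result: [[1, 2], [1, 0]]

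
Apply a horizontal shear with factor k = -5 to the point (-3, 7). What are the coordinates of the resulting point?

Shear matrix for horizontal shear with factor k = -5:
[[1, -5], [0, 1]]
Result: (-3, 7) → (-38, 7)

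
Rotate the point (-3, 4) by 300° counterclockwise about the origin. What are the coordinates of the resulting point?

Rotation matrix for 300°: [[cos 300°, -sin 300°], [sin 300°, cos 300°]] ≈ [[0.500000, 0.866025], [-0.866025, 0.500000]]
[[0.500000, 0.866025], [-0.866025, 0.500000]] × [-3, 4]ᵀ ≈ [1.9641, 4.5981]ᵀ
Result: (1.9641, 4.5981)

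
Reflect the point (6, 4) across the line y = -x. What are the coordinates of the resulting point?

Reflection across line y = -x: (6, 4) → (-4, -6)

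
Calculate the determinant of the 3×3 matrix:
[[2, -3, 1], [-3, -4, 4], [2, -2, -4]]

Expansion along first row:
det = 2·det([[-4,4],[-2,-4]]) - -3·det([[-3,4],[2,-4]]) + 1·det([[-3,-4],[2,-2]])
    = 2·(-4·-4 - 4·-2) - -3·(-3·-4 - 4·2) + 1·(-3·-2 - -4·2)
    = 2·24 - -3·4 + 1·14
    = 48 + 12 + 14 = 74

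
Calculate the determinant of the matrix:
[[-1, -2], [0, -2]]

For a 2×2 matrix [[a, b], [c, d]], det = ad - bc
det = (-1)(-2) - (-2)(0) = 2 - 0 = 2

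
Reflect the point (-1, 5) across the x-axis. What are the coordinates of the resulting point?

Reflection across x-axis: (-1, 5) → (-1, -5)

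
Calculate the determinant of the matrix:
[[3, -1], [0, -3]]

For a 2×2 matrix [[a, b], [c, d]], det = ad - bc
det = (3)(-3) - (-1)(0) = -9 - 0 = -9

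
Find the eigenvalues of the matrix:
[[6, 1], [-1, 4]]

Characteristic equation: det(A - λI) = 0
λ² - (trace)λ + (det) = 0
trace = 6 + 4 = 10, det = (6)(4) - (1)(-1) = 25
λ² - (10)λ + (25) = 0
λ = (10 ± √((10)² - 4·(25))) / 2 = (10 ± √0) / 2
Solving: λ = 5, 5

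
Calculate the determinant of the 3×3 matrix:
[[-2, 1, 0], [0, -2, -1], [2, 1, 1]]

Expansion along first row:
det = -2·det([[-2,-1],[1,1]]) - 1·det([[0,-1],[2,1]]) + 0·det([[0,-2],[2,1]])
    = -2·(-2·1 - -1·1) - 1·(0·1 - -1·2) + 0·(0·1 - -2·2)
    = -2·-1 - 1·2 + 0·4
    = 2 + -2 + 0 = 0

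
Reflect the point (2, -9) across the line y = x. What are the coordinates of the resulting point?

Reflection across line y = x: (2, -9) → (-9, 2)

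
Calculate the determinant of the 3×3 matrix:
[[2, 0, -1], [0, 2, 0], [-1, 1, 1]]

Expansion along first row:
det = 2·det([[2,0],[1,1]]) - 0·det([[0,0],[-1,1]]) + -1·det([[0,2],[-1,1]])
    = 2·(2·1 - 0·1) - 0·(0·1 - 0·-1) + -1·(0·1 - 2·-1)
    = 2·2 - 0·0 + -1·2
    = 4 + 0 + -2 = 2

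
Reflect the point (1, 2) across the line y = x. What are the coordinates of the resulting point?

Reflection across line y = x: (1, 2) → (2, 1)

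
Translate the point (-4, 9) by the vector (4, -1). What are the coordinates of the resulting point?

Translation by (4, -1) (homogeneous matrix [[1, 0, 4], [0, 1, -1], [0, 0, 1]]):
x' = -4 + 4 = 0
y' = 9 + -1 = 8
Result: (0, 8)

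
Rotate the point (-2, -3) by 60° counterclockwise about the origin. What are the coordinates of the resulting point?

Rotation matrix for 60°: [[cos 60°, -sin 60°], [sin 60°, cos 60°]] ≈ [[0.500000, -0.866025], [0.866025, 0.500000]]
[[0.500000, -0.866025], [0.866025, 0.500000]] × [-2, -3]ᵀ ≈ [1.5981, -3.2321]ᵀ
Result: (1.5981, -3.2321)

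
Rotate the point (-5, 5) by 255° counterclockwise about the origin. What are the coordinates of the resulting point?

Rotation matrix for 255°: [[cos 255°, -sin 255°], [sin 255°, cos 255°]] ≈ [[-0.258819, 0.965926], [-0.965926, -0.258819]]
[[-0.258819, 0.965926], [-0.965926, -0.258819]] × [-5, 5]ᵀ ≈ [6.1237, 3.5355]ᵀ
Result: (6.1237, 3.5355)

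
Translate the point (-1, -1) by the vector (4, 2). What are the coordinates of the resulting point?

Translation by (4, 2) (homogeneous matrix [[1, 0, 4], [0, 1, 2], [0, 0, 1]]):
x' = -1 + 4 = 3
y' = -1 + 2 = 1
Result: (3, 1)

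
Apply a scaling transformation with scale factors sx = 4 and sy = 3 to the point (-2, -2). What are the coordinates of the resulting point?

Scaling matrix:
[[4, 0], [0, 3]]
Result: (-2 × 4, -2 × 3) = (-8, -6)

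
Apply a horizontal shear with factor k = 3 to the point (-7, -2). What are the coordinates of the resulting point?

Shear matrix for horizontal shear with factor k = 3:
[[1, 3], [0, 1]]
Result: (-7, -2) → (-13, -2)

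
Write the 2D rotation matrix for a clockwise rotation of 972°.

Rotation matrix formula: [[cos θ, -sin θ], [sin θ, cos θ]]
A clockwise rotation by 972° is equivalent to a counterclockwise rotation by -972°.
For θ = -972°:
cos(-972°) = -0.3090
sin(-972°) = 0.9511
Result: [[-0.3090, -0.9511], [0.9511, -0.3090]]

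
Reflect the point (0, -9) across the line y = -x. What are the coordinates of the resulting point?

Reflection across line y = -x: (0, -9) → (9, 0)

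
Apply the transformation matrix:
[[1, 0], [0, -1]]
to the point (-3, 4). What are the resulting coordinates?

Matrix multiplication:
[[1, 0], [0, -1]] × [-3, 4]ᵀ
= [(1)(-3) + (0)(4), (0)(-3) + (-1)(4)]ᵀ
= [-3, -4]ᵀ
Result: (-3, -4)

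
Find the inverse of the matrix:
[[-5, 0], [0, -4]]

For [[a,b],[c,d]], inverse = (1/det)·[[d,-b],[-c,a]]
det = (-5)(-4) - (0)(0) = 20 - 0 = 20
Inverse = (1/20)·[[-4, 0], [0, -5]]
= [[-1/5, 0], [0, -1/4]]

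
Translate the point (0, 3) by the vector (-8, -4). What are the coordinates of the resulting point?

Translation by (-8, -4) (homogeneous matrix [[1, 0, -8], [0, 1, -4], [0, 0, 1]]):
x' = 0 + -8 = -8
y' = 3 + -4 = -1
Result: (-8, -1)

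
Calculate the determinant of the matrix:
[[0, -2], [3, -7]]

For a 2×2 matrix [[a, b], [c, d]], det = ad - bc
det = (0)(-7) - (-2)(3) = 0 - -6 = 6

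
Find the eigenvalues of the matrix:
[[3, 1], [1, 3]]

Characteristic equation: det(A - λI) = 0
λ² - (trace)λ + (det) = 0
trace = 3 + 3 = 6, det = (3)(3) - (1)(1) = 8
λ² - (6)λ + (8) = 0
λ = (6 ± √((6)² - 4·(8))) / 2 = (6 ± √4) / 2
Solving: λ = 2, 4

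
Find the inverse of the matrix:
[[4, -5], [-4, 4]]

For [[a,b],[c,d]], inverse = (1/det)·[[d,-b],[-c,a]]
det = (4)(4) - (-5)(-4) = 16 - 20 = -4
Inverse = (1/-4)·[[4, 5], [4, 4]]
= [[-1, -5/4], [-1, -1]]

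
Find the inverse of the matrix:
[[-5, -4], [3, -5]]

For [[a,b],[c,d]], inverse = (1/det)·[[d,-b],[-c,a]]
det = (-5)(-5) - (-4)(3) = 25 - -12 = 37
Inverse = (1/37)·[[-5, 4], [-3, -5]]
= [[-5/37, 4/37], [-3/37, -5/37]]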